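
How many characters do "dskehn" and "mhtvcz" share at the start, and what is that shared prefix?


String 1: 'dskehn'
String 2: 'mhtvcz'
Compare position by position:
pos 0: 'd' vs 'm' differ -> stop
Longest common prefix: "" (length 0)


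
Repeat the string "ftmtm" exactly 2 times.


Input string: 'ftmtm'
Operation: repeat 2 times
Concatenation: 'ftmtm' + 'ftmtm'
Result: ftmtmftmtm


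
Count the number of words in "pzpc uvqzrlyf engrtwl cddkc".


Input string: 'pzpc uvqzrlyf engrtwl cddkc'
Operation: split by spaces
Words found: 'pzpc', 'uvqzrlyf', 'engrtwl', 'cddkc'
Word count: 4


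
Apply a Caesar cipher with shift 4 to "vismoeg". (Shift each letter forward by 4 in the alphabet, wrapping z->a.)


Input: 'vismoeg', shift = 4
Operation: for each letter, (position + 4) mod 26
Mapping: 'v'(21+4=25)->'z', 'i'(8+4=12)->'m', 's'(18+4=22)->'w', 'm'(12+4=16)->'q', 'o'(14+4=18)->'s', 'e'(4+4=8)->'i', 'g'(6+4=10)->'k'
Result: zmwqsik


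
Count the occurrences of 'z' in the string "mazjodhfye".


Input string: 'mazjodhfye'
Target character: 'z'
Scan each position: s[2]='z'
Matches found at indices: 2
Total: 1


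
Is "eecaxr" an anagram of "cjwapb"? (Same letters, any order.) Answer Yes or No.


String 1: 'cjwapb' -> sorted: 'abcjpw'
String 2: 'eecaxr' -> sorted: 'aceerx'
Compare sorted forms: 'abcjpw' != 'aceerx'
Anagram: No


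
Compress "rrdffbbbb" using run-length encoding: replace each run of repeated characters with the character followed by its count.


Input: 'rrdffbbbb'
Operation: identify consecutive runs
Runs: 'rr' -> r2, 'd' -> d1, 'ff' -> f2, 'bbbb' -> b4
Encoded: r2d1f2b4


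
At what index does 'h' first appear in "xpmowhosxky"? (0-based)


Input string: 'xpmowhosxky'
Target: 'h'
Scanning left to right: s[0]='x', s[1]='p', s[2]='m', s[3]='o', s[4]='w', s[5]='h'
First match at index: 5


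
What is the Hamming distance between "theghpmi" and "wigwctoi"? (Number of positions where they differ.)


String 1: 'theghpmi'
String 2: 'wigwctoi'
Compare each position: pos 0: 't'!='w', pos 1: 'h'!='i', pos 2: 'e'!='g', pos 3: 'g'!='w', pos 4: 'h'!='c', pos 5: 'p'!='t', pos 6: 'm'!='o', pos 7: 'i'=='i'
Differing positions: 7
Hamming distance: 7


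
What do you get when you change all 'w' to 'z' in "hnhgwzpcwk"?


Input string: 'hnhgwzpcwk'
Operation: replace 'w' with 'z'
Positions of 'w': 4, 8
After replacement: hnhgzzpczk


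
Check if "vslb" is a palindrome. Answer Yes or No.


Input string: 'vslb'
Reversed: 'blsv'
Compare pairs: s[0]='v' vs s[3]='b' (mismatch), s[1]='s' vs s[2]='l' (mismatch)
Palindrome: No


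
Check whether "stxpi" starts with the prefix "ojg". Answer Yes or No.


Input string: 'stxpi'
Prefix to check: 'ojg'
First 3 characters of input: 'stx'
Match: False
Result: No


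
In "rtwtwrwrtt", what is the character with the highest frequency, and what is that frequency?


Input: 'rtwtwrwrtt'
Operation: tally each character
Counts: 'r':3, 't':4, 'w':3
Maximum: 't' appears 4 times


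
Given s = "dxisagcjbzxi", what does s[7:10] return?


Input string: 'dxisagcjbzxi'
Operation: slice [7:10]
Extract characters: s[7]='j', s[8]='b', s[9]='z'
Result: jbz


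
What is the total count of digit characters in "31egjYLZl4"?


Input string: '31egjYLZl4'
Operation: count digit characters (0-9)
Scan: '3'(digit), '1'(digit), 'e', 'g', 'j', 'Y', 'L', 'Z', 'l', '4'(digit)
Digits found: 3
Result: 3


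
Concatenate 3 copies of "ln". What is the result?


Input string: 'ln'
Operation: repeat 3 times
Concatenation: 'ln' + 'ln' + 'ln'
Result: lnlnln


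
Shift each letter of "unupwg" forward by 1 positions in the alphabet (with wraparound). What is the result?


Input: 'unupwg', shift = 1
Operation: for each letter, (position + 1) mod 26
Mapping: 'u'(20+1=21)->'v', 'n'(13+1=14)->'o', 'u'(20+1=21)->'v', 'p'(15+1=16)->'q', 'w'(22+1=23)->'x', 'g'(6+1=7)->'h'
Result: vovqxh


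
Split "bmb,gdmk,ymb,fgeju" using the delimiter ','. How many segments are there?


Input string: 'bmb,gdmk,ymb,fgeju'
Delimiter: ','
Split result: 'bmb', 'gdmk', 'ymb', 'fgeju'
Number of parts: 4


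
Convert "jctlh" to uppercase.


Input string: 'jctlh'
Operation: convert each letter to uppercase
Mapping: 'j'->'J', 'c'->'C', 't'->'T', 'l'->'L', 'h'->'H'
Result: JCTLH


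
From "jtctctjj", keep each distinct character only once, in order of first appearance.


Input: 'jtctctjj'
Operation: keep first occurrence of each character
Scan: s[0]='j' new -> keep; s[1]='t' new -> keep; s[2]='c' new -> keep; s[3]='t' seen -> skip; s[4]='c' seen -> skip; s[5]='t' seen -> skip; s[6]='j' seen -> skip; s[7]='j' seen -> skip
Result: jtc


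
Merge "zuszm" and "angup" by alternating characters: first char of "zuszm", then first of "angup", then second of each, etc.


String 1: 'zuszm'
String 2: 'angup'
Operation: alternate characters
Pairs: 'z'+'a', 'u'+'n', 's'+'g', 'z'+'u', 'm'+'p'
Result: zaunsgzump


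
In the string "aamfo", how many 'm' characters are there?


Input string: 'aamfo'
Target character: 'm'
Scan each position: s[2]='m'
Matches found at indices: 2
Total: 1


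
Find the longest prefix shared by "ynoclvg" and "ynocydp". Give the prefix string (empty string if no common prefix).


String 1: 'ynoclvg'
String 2: 'ynocydp'
Compare position by position:
pos 0: 'y' vs 'y' match
pos 1: 'n' vs 'n' match
pos 2: 'o' vs 'o' match
pos 3: 'c' vs 'c' match
pos 4: 'l' vs 'y' differ -> stop
Longest common prefix: "ynoc" (length 4)


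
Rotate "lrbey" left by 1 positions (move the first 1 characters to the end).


Input: 'lrbey', shift = 1
Operation: split at index 1 and swap parts
Front part s[0:1] = 'l'
Back part s[1:] = 'rbey'
Rotated = back + front = 'rbey' + 'l'
Result: rbeyl


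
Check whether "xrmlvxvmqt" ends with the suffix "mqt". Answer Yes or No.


Input string: 'xrmlvxvmqt'
Suffix to check: 'mqt'
Last 3 characters of input: 'mqt'
Match: True
Result: Yes


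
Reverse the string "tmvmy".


Input string: 'tmvmy'
Operation: reverse character order
Original order: 't' -> 'm' -> 'v' -> 'm' -> 'y'
Reversed order: 'y' -> 'm' -> 'v' -> 'm' -> 't'
Result: ymvmt


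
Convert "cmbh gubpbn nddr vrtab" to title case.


Input string: 'cmbh gubpbn nddr vrtab'
Operation: capitalize first letter of each word
Word transformations: 'cmbh'->'Cmbh', 'gubpbn'->'Gubpbn', 'nddr'->'Nddr', 'vrtab'->'Vrtab'
Result: Cmbh Gubpbn Nddr Vrtab


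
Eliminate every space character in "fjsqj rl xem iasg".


Input string: 'fjsqj rl xem iasg'
Operation: remove all spaces
Words: 'fjsqj', 'rl', 'xem', 'iasg'
Join without spaces: fjsqjrlxemiasg


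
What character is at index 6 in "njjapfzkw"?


Input string: 'njjapfzkw'
Operation: get character at index 6
Index mapping: s[0]='n', s[1]='j', s[2]='j', s[3]='a', s[4]='p', s[5]='f', s[6]='z'
Result: 'z'


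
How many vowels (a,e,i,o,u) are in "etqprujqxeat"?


Input string: 'etqprujqxeat'
Operation: count vowels (a, e, i, o, u)
Scan: s[0]='e' (vowel), s[1]='t', s[2]='q', s[3]='p', s[4]='r', s[5]='u' (vowel), s[6]='j', s[7]='q', s[8]='x', s[9]='e' (vowel), s[10]='a' (vowel), s[11]='t'
Vowels found: 4
Result: 4


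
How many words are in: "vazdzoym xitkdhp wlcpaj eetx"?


Input string: 'vazdzoym xitkdhp wlcpaj eetx'
Operation: split by spaces
Words found: 'vazdzoym', 'xitkdhp', 'wlcpaj', 'eetx'
Word count: 4


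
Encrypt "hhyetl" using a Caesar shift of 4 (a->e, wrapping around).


Input: 'hhyetl', shift = 4
Operation: for each letter, (position + 4) mod 26
Mapping: 'h'(7+4=11)->'l', 'h'(7+4=11)->'l', 'y'(24+4=28, 28 mod 26=2)->'c', 'e'(4+4=8)->'i', 't'(19+4=23)->'x', 'l'(11+4=15)->'p'
Result: llcixp


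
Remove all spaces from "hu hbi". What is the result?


Input string: 'hu hbi'
Operation: remove all spaces
Words: 'hu', 'hbi'
Join without spaces: huhbi


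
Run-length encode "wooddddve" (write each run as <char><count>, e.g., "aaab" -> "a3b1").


Input: 'wooddddve'
Operation: identify consecutive runs
Runs: 'w' -> w1, 'oo' -> o2, 'dddd' -> d4, 'v' -> v1, 'e' -> e1
Encoded: w1o2d4v1e1


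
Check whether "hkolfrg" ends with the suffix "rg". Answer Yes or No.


Input string: 'hkolfrg'
Suffix to check: 'rg'
Last 2 characters of input: 'rg'
Match: True
Result: Yes


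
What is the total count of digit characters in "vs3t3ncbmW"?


Input string: 'vs3t3ncbmW'
Operation: count digit characters (0-9)
Scan: 'v', 's', '3'(digit), 't', '3'(digit), 'n', 'c', 'b', 'm', 'W'
Digits found: 2
Result: 2


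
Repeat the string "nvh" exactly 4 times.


Input string: 'nvh'
Operation: repeat 4 times
Concatenation: 'nvh' + 'nvh' + 'nvh' + 'nvh'
Result: nvhnvhnvhnvh


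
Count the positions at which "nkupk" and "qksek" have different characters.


String 1: 'nkupk'
String 2: 'qksek'
Compare each position: pos 0: 'n'!='q', pos 1: 'k'=='k', pos 2: 'u'!='s', pos 3: 'p'!='e', pos 4: 'k'=='k'
Differing positions: 3
Hamming distance: 3


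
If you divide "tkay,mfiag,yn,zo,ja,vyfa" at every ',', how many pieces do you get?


Input string: 'tkay,mfiag,yn,zo,ja,vyfa'
Delimiter: ','
Split result: 'tkay', 'mfiag', 'yn', 'zo', 'ja', 'vyfa'
Number of parts: 6


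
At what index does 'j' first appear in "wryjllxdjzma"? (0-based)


Input string: 'wryjllxdjzma'
Target: 'j'
Scanning left to right: s[0]='w', s[1]='r', s[2]='y', s[3]='j'
First match at index: 3


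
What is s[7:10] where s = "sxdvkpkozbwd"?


Input string: 'sxdvkpkozbwd'
Operation: slice [7:10]
Extract characters: s[7]='o', s[8]='z', s[9]='b'
Result: ozb


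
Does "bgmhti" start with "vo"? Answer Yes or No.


Input string: 'bgmhti'
Prefix to check: 'vo'
First 2 characters of input: 'bg'
Match: False
Result: No


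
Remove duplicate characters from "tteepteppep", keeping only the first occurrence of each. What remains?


Input: 'tteepteppep'
Operation: keep first occurrence of each character
Scan: s[0]='t' new -> keep; s[1]='t' seen -> skip; s[2]='e' new -> keep; s[3]='e' seen -> skip; s[4]='p' new -> keep; s[5]='t' seen -> skip; s[6]='e' seen -> skip; s[7]='p' seen -> skip; s[8]='p' seen -> skip; s[9]='e' seen -> skip; s[10]='p' seen -> skip
Result: tep


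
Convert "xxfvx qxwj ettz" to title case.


Input string: 'xxfvx qxwj ettz'
Operation: capitalize first letter of each word
Word transformations: 'xxfvx'->'Xxfvx', 'qxwj'->'Qxwj', 'ettz'->'Ettz'
Result: Xxfvx Qxwj Ettz


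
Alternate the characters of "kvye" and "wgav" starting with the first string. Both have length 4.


String 1: 'kvye'
String 2: 'wgav'
Operation: alternate characters
Pairs: 'k'+'w', 'v'+'g', 'y'+'a', 'e'+'v'
Result: kwvgyaev


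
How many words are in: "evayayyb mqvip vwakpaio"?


Input string: 'evayayyb mqvip vwakpaio'
Operation: split by spaces
Words found: 'evayayyb', 'mqvip', 'vwakpaio'
Word count: 3


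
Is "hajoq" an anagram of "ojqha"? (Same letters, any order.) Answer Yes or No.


String 1: 'ojqha' -> sorted: 'ahjoq'
String 2: 'hajoq' -> sorted: 'ahjoq'
Compare sorted forms: 'ahjoq' == 'ahjoq'
Anagram: Yes


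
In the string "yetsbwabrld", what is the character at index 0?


Input string: 'yetsbwabrld'
Operation: get character at index 0
Index mapping: s[0]='y'
Result: 'y'


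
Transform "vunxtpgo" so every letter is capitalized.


Input string: 'vunxtpgo'
Operation: convert each letter to uppercase
Mapping: 'v'->'V', 'u'->'U', 'n'->'N', 'x'->'X', 't'->'T', 'p'->'P', 'g'->'G', 'o'->'O'
Result: VUNXTPGO


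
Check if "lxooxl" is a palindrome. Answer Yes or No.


Input string: 'lxooxl'
Reversed: 'lxooxl'
Compare pairs: s[0]='l' vs s[5]='l' (match), s[1]='x' vs s[4]='x' (match), s[2]='o' vs s[3]='o' (match)
Palindrome: Yes


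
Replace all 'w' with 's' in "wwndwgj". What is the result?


Input string: 'wwndwgj'
Operation: replace 'w' with 's'
Positions of 'w': 0, 1, 4
After replacement: ssndsgj


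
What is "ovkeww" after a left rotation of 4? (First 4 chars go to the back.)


Input: 'ovkeww', shift = 4
Operation: split at index 4 and swap parts
Front part s[0:4] = 'ovke'
Back part s[4:] = 'ww'
Rotated = back + front = 'ww' + 'ovke'
Result: wwovke


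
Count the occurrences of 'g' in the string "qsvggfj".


Input string: 'qsvggfj'
Target character: 'g'
Scan each position: s[3]='g', s[4]='g'
Matches found at indices: 3, 4
Total: 2


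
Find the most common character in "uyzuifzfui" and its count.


Input: 'uyzuifzfui'
Operation: tally each character
Counts: 'f':2, 'i':2, 'u':3, 'y':1, 'z':2
Maximum: 'u' appears 3 times


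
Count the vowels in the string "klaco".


Input string: 'klaco'
Operation: count vowels (a, e, i, o, u)
Scan: s[0]='k', s[1]='l', s[2]='a' (vowel), s[3]='c', s[4]='o' (vowel)
Vowels found: 2
Result: 2


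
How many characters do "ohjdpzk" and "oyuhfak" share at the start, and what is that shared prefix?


String 1: 'ohjdpzk'
String 2: 'oyuhfak'
Compare position by position:
pos 0: 'o' vs 'o' match
pos 1: 'h' vs 'y' differ -> stop
Longest common prefix: "o" (length 1)


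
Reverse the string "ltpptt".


Input string: 'ltpptt'
Operation: reverse character order
Original order: 'l' -> 't' -> 'p' -> 'p' -> 't' -> 't'
Reversed order: 't' -> 't' -> 'p' -> 'p' -> 't' -> 'l'
Result: ttpptl


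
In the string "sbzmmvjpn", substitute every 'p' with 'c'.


Input string: 'sbzmmvjpn'
Operation: replace 'p' with 'c'
Positions of 'p': 7
After replacement: sbzmmvjcn


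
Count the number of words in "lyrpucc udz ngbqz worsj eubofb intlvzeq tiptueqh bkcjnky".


Input string: 'lyrpucc udz ngbqz worsj eubofb intlvzeq tiptueqh bkcjnky'
Operation: split by spaces
Words found: 'lyrpucc', 'udz', 'ngbqz', 'worsj', 'eubofb', 'intlvzeq', 'tiptueqh', 'bkcjnky'
Word count: 8


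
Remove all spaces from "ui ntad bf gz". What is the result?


Input string: 'ui ntad bf gz'
Operation: remove all spaces
Words: 'ui', 'ntad', 'bf', 'gz'
Join without spaces: uintadbfgz


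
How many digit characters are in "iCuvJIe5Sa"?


Input string: 'iCuvJIe5Sa'
Operation: count digit characters (0-9)
Scan: 'i', 'C', 'u', 'v', 'J', 'I', 'e', '5'(digit), 'S', 'a'
Digits found: 1
Result: 1


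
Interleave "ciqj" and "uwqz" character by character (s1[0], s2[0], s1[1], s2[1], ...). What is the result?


String 1: 'ciqj'
String 2: 'uwqz'
Operation: alternate characters
Pairs: 'c'+'u', 'i'+'w', 'q'+'q', 'j'+'z'
Result: cuiwqqjz


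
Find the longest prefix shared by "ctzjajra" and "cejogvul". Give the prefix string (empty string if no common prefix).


String 1: 'ctzjajra'
String 2: 'cejogvul'
Compare position by position:
pos 0: 'c' vs 'c' match
pos 1: 't' vs 'e' differ -> stop
Longest common prefix: "c" (length 1)


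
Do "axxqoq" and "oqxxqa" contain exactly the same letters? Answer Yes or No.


String 1: 'axxqoq' -> sorted: 'aoqqxx'
String 2: 'oqxxqa' -> sorted: 'aoqqxx'
Compare sorted forms: 'aoqqxx' == 'aoqqxx'
Anagram: Yes


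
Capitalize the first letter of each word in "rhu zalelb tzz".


Input string: 'rhu zalelb tzz'
Operation: capitalize first letter of each word
Word transformations: 'rhu'->'Rhu', 'zalelb'->'Zalelb', 'tzz'->'Tzz'
Result: Rhu Zalelb Tzz


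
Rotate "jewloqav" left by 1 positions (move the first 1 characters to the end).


Input: 'jewloqav', shift = 1
Operation: split at index 1 and swap parts
Front part s[0:1] = 'j'
Back part s[1:] = 'ewloqav'
Rotated = back + front = 'ewloqav' + 'j'
Result: ewloqavj


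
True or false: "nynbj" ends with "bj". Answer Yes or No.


Input string: 'nynbj'
Suffix to check: 'bj'
Last 2 characters of input: 'bj'
Match: True
Result: Yes


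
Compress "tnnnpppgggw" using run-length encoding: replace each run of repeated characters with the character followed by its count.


Input: 'tnnnpppgggw'
Operation: identify consecutive runs
Runs: 't' -> t1, 'nnn' -> n3, 'ppp' -> p3, 'ggg' -> g3, 'w' -> w1
Encoded: t1n3p3g3w1


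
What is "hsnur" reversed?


Input string: 'hsnur'
Operation: reverse character order
Original order: 'h' -> 's' -> 'n' -> 'u' -> 'r'
Reversed order: 'r' -> 'u' -> 'n' -> 's' -> 'h'
Result: runsh


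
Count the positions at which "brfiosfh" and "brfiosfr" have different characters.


String 1: 'brfiosfh'
String 2: 'brfiosfr'
Compare each position: pos 0: 'b'=='b', pos 1: 'r'=='r', pos 2: 'f'=='f', pos 3: 'i'=='i', pos 4: 'o'=='o', pos 5: 's'=='s', pos 6: 'f'=='f', pos 7: 'h'!='r'
Differing positions: 1
Hamming distance: 1


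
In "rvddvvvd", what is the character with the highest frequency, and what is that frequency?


Input: 'rvddvvvd'
Operation: tally each character
Counts: 'd':3, 'r':1, 'v':4
Maximum: 'v' appears 4 times


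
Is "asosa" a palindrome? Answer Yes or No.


Input string: 'asosa'
Reversed: 'asosa'
Compare pairs: s[0]='a' vs s[4]='a' (match), s[1]='s' vs s[3]='s' (match)
Palindrome: Yes


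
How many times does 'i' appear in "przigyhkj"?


Input string: 'przigyhkj'
Target character: 'i'
Scan each position: s[3]='i'
Matches found at indices: 3
Total: 1


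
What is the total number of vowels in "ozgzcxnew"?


Input string: 'ozgzcxnew'
Operation: count vowels (a, e, i, o, u)
Scan: s[0]='o' (vowel), s[1]='z', s[2]='g', s[3]='z', s[4]='c', s[5]='x', s[6]='n', s[7]='e' (vowel), s[8]='w'
Vowels found: 2
Result: 2


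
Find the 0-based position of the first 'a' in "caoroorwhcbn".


Input string: 'caoroorwhcbn'
Target: 'a'
Scanning left to right: s[0]='c', s[1]='a'
First match at index: 1


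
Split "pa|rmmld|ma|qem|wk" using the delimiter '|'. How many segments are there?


Input string: 'pa|rmmld|ma|qem|wk'
Delimiter: '|'
Split result: 'pa', 'rmmld', 'ma', 'qem', 'wk'
Number of parts: 5


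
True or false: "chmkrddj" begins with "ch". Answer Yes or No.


Input string: 'chmkrddj'
Prefix to check: 'ch'
First 2 characters of input: 'ch'
Match: True
Result: Yes


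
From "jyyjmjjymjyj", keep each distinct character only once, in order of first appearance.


Input: 'jyyjmjjymjyj'
Operation: keep first occurrence of each character
Scan: s[0]='j' new -> keep; s[1]='y' new -> keep; s[2]='y' seen -> skip; s[3]='j' seen -> skip; s[4]='m' new -> keep; s[5]='j' seen -> skip; s[6]='j' seen -> skip; s[7]='y' seen -> skip; s[8]='m' seen -> skip; s[9]='j' seen -> skip; s[10]='y' seen -> skip; s[11]='j' seen -> skip
Result: jym


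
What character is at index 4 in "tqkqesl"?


Input string: 'tqkqesl'
Operation: get character at index 4
Index mapping: s[0]='t', s[1]='q', s[2]='k', s[3]='q', s[4]='e'
Result: 'e'


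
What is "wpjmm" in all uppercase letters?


Input string: 'wpjmm'
Operation: convert each letter to uppercase
Mapping: 'w'->'W', 'p'->'P', 'j'->'J', 'm'->'M', 'm'->'M'
Result: WPJMM


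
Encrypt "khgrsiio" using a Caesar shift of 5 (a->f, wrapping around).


Input: 'khgrsiio', shift = 5
Operation: for each letter, (position + 5) mod 26
Mapping: 'k'(10+5=15)->'p', 'h'(7+5=12)->'m', 'g'(6+5=11)->'l', 'r'(17+5=22)->'w', 's'(18+5=23)->'x', 'i'(8+5=13)->'n', 'i'(8+5=13)->'n', 'o'(14+5=19)->'t'
Result: pmlwxnnt


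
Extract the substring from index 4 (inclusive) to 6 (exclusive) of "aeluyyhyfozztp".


Input string: 'aeluyyhyfozztp'
Operation: slice [4:6]
Extract characters: s[4]='y', s[5]='y'
Result: yy


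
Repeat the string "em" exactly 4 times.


Input string: 'em'
Operation: repeat 4 times
Concatenation: 'em' + 'em' + 'em' + 'em'
Result: emememem


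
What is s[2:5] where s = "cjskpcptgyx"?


Input string: 'cjskpcptgyx'
Operation: slice [2:5]
Extract characters: s[2]='s', s[3]='k', s[4]='p'
Result: skp


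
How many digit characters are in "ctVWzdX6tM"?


Input string: 'ctVWzdX6tM'
Operation: count digit characters (0-9)
Scan: 'c', 't', 'V', 'W', 'z', 'd', 'X', '6'(digit), 't', 'M'
Digits found: 1
Result: 1


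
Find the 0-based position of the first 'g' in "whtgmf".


Input string: 'whtgmf'
Target: 'g'
Scanning left to right: s[0]='w', s[1]='h', s[2]='t', s[3]='g'
First match at index: 3


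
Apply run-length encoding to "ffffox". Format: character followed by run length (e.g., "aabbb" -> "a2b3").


Input: 'ffffox'
Operation: identify consecutive runs
Runs: 'ffff' -> f4, 'o' -> o1, 'x' -> x1
Encoded: f4o1x1


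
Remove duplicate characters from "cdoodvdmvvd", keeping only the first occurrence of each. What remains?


Input: 'cdoodvdmvvd'
Operation: keep first occurrence of each character
Scan: s[0]='c' new -> keep; s[1]='d' new -> keep; s[2]='o' new -> keep; s[3]='o' seen -> skip; s[4]='d' seen -> skip; s[5]='v' new -> keep; s[6]='d' seen -> skip; s[7]='m' new -> keep; s[8]='v' seen -> skip; s[9]='v' seen -> skip; s[10]='d' seen -> skip
Result: cdovm


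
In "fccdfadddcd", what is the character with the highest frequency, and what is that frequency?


Input: 'fccdfadddcd'
Operation: tally each character
Counts: 'a':1, 'c':3, 'd':5, 'f':2
Maximum: 'd' appears 5 times


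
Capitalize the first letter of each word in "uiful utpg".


Input string: 'uiful utpg'
Operation: capitalize first letter of each word
Word transformations: 'uiful'->'Uiful', 'utpg'->'Utpg'
Result: Uiful Utpg


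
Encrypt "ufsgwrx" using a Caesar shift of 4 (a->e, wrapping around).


Input: 'ufsgwrx', shift = 4
Operation: for each letter, (position + 4) mod 26
Mapping: 'u'(20+4=24)->'y', 'f'(5+4=9)->'j', 's'(18+4=22)->'w', 'g'(6+4=10)->'k', 'w'(22+4=26, 26 mod 26=0)->'a', 'r'(17+4=21)->'v', 'x'(23+4=27, 27 mod 26=1)->'b'
Result: yjwkavb


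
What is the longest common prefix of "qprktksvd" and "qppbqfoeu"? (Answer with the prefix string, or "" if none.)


String 1: 'qprktksvd'
String 2: 'qppbqfoeu'
Compare position by position:
pos 0: 'q' vs 'q' match
pos 1: 'p' vs 'p' match
pos 2: 'r' vs 'p' differ -> stop
Longest common prefix: "qp" (length 2)


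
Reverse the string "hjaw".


Input string: 'hjaw'
Operation: reverse character order
Original order: 'h' -> 'j' -> 'a' -> 'w'
Reversed order: 'w' -> 'a' -> 'j' -> 'h'
Result: wajh


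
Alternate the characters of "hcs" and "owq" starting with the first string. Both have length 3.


String 1: 'hcs'
String 2: 'owq'
Operation: alternate characters
Pairs: 'h'+'o', 'c'+'w', 's'+'q'
Result: hocwsq


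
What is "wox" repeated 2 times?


Input string: 'wox'
Operation: repeat 2 times
Concatenation: 'wox' + 'wox'
Result: woxwox


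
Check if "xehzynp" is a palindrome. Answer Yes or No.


Input string: 'xehzynp'
Reversed: 'pnyzhex'
Compare pairs: s[0]='x' vs s[6]='p' (mismatch), s[1]='e' vs s[5]='n' (mismatch), s[2]='h' vs s[4]='y' (mismatch)
Palindrome: No


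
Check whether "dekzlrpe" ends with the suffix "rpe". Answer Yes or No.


Input string: 'dekzlrpe'
Suffix to check: 'rpe'
Last 3 characters of input: 'rpe'
Match: True
Result: Yes


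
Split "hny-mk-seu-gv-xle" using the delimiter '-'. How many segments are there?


Input string: 'hny-mk-seu-gv-xle'
Delimiter: '-'
Split result: 'hny', 'mk', 'seu', 'gv', 'xle'
Number of parts: 5


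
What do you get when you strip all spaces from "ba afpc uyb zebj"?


Input string: 'ba afpc uyb zebj'
Operation: remove all spaces
Words: 'ba', 'afpc', 'uyb', 'zebj'
Join without spaces: baafpcuybzebj


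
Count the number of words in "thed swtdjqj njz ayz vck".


Input string: 'thed swtdjqj njz ayz vck'
Operation: split by spaces
Words found: 'thed', 'swtdjqj', 'njz', 'ayz', 'vck'
Word count: 5


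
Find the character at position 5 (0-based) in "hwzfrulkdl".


Input string: 'hwzfrulkdl'
Operation: get character at index 5
Index mapping: s[0]='h', s[1]='w', s[2]='z', s[3]='f', s[4]='r', s[5]='u'
Result: 'u'


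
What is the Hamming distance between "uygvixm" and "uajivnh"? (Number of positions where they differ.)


String 1: 'uygvixm'
String 2: 'uajivnh'
Compare each position: pos 0: 'u'=='u', pos 1: 'y'!='a', pos 2: 'g'!='j', pos 3: 'v'!='i', pos 4: 'i'!='v', pos 5: 'x'!='n', pos 6: 'm'!='h'
Differing positions: 6
Hamming distance: 6


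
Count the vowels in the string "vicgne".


Input string: 'vicgne'
Operation: count vowels (a, e, i, o, u)
Scan: s[0]='v', s[1]='i' (vowel), s[2]='c', s[3]='g', s[4]='n', s[5]='e' (vowel)
Vowels found: 2
Result: 2


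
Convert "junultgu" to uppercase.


Input string: 'junultgu'
Operation: convert each letter to uppercase
Mapping: 'j'->'J', 'u'->'U', 'n'->'N', 'u'->'U', 'l'->'L', 't'->'T', 'g'->'G', 'u'->'U'
Result: JUNULTGU


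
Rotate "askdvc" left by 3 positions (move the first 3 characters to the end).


Input: 'askdvc', shift = 3
Operation: split at index 3 and swap parts
Front part s[0:3] = 'ask'
Back part s[3:] = 'dvc'
Rotated = back + front = 'dvc' + 'ask'
Result: dvcask


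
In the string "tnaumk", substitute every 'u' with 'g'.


Input string: 'tnaumk'
Operation: replace 'u' with 'g'
Positions of 'u': 3
After replacement: tnagmk


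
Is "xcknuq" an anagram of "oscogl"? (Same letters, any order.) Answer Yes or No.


String 1: 'oscogl' -> sorted: 'cgloos'
String 2: 'xcknuq' -> sorted: 'cknqux'
Compare sorted forms: 'cgloos' != 'cknqux'
Anagram: No


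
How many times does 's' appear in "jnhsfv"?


Input string: 'jnhsfv'
Target character: 's'
Scan each position: s[3]='s'
Matches found at indices: 3
Total: 1


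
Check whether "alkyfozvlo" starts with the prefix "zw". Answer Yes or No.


Input string: 'alkyfozvlo'
Prefix to check: 'zw'
First 2 characters of input: 'al'
Match: False
Result: No


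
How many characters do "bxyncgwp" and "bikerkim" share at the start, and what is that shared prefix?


String 1: 'bxyncgwp'
String 2: 'bikerkim'
Compare position by position:
pos 0: 'b' vs 'b' match
pos 1: 'x' vs 'i' differ -> stop
Longest common prefix: "b" (length 1)


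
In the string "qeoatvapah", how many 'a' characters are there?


Input string: 'qeoatvapah'
Target character: 'a'
Scan each position: s[3]='a', s[6]='a', s[8]='a'
Matches found at indices: 3, 6, 8
Total: 3


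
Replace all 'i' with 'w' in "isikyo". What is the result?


Input string: 'isikyo'
Operation: replace 'i' with 'w'
Positions of 'i': 0, 2
After replacement: wswkyo


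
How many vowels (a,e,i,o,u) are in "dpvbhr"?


Input string: 'dpvbhr'
Operation: count vowels (a, e, i, o, u)
Scan: s[0]='d', s[1]='p', s[2]='v', s[3]='b', s[4]='h', s[5]='r'
Vowels found: 0
Result: 0


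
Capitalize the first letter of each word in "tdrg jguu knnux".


Input string: 'tdrg jguu knnux'
Operation: capitalize first letter of each word
Word transformations: 'tdrg'->'Tdrg', 'jguu'->'Jguu', 'knnux'->'Knnux'
Result: Tdrg Jguu Knnux


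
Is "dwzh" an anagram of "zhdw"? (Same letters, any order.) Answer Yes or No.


String 1: 'zhdw' -> sorted: 'dhwz'
String 2: 'dwzh' -> sorted: 'dhwz'
Compare sorted forms: 'dhwz' == 'dhwz'
Anagram: Yes


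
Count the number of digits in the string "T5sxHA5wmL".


Input string: 'T5sxHA5wmL'
Operation: count digit characters (0-9)
Scan: 'T', '5'(digit), 's', 'x', 'H', 'A', '5'(digit), 'w', 'm', 'L'
Digits found: 2
Result: 2


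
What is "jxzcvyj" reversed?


Input string: 'jxzcvyj'
Operation: reverse character order
Original order: 'j' -> 'x' -> 'z' -> 'c' -> 'v' -> 'y' -> 'j'
Reversed order: 'j' -> 'y' -> 'v' -> 'c' -> 'z' -> 'x' -> 'j'
Result: jyvczxj


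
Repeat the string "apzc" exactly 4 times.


Input string: 'apzc'
Operation: repeat 4 times
Concatenation: 'apzc' + 'apzc' + 'apzc' + 'apzc'
Result: apzcapzcapzcapzc


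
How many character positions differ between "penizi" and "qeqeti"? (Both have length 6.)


String 1: 'penizi'
String 2: 'qeqeti'
Compare each position: pos 0: 'p'!='q', pos 1: 'e'=='e', pos 2: 'n'!='q', pos 3: 'i'!='e', pos 4: 'z'!='t', pos 5: 'i'=='i'
Differing positions: 4
Hamming distance: 4


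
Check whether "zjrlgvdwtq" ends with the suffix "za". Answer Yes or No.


Input string: 'zjrlgvdwtq'
Suffix to check: 'za'
Last 2 characters of input: 'tq'
Match: False
Result: No


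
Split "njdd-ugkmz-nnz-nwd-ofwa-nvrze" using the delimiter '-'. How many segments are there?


Input string: 'njdd-ugkmz-nnz-nwd-ofwa-nvrze'
Delimiter: '-'
Split result: 'njdd', 'ugkmz', 'nnz', 'nwd', 'ofwa', 'nvrze'
Number of parts: 6


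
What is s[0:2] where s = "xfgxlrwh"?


Input string: 'xfgxlrwh'
Operation: slice [0:2]
Extract characters: s[0]='x', s[1]='f'
Result: xf


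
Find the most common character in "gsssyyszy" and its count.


Input: 'gsssyyszy'
Operation: tally each character
Counts: 'g':1, 's':4, 'y':3, 'z':1
Maximum: 's' appears 4 times


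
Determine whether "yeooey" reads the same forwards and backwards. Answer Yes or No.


Input string: 'yeooey'
Reversed: 'yeooey'
Compare pairs: s[0]='y' vs s[5]='y' (match), s[1]='e' vs s[4]='e' (match), s[2]='o' vs s[3]='o' (match)
Palindrome: Yes


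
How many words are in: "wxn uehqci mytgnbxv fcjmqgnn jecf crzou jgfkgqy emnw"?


Input string: 'wxn uehqci mytgnbxv fcjmqgnn jecf crzou jgfkgqy emnw'
Operation: split by spaces
Words found: 'wxn', 'uehqci', 'mytgnbxv', 'fcjmqgnn', 'jecf', 'crzou', 'jgfkgqy', 'emnw'
Word count: 8


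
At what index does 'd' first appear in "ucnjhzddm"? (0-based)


Input string: 'ucnjhzddm'
Target: 'd'
Scanning left to right: s[0]='u', s[1]='c', s[2]='n', s[3]='j', s[4]='h', s[5]='z', s[6]='d'
First match at index: 6


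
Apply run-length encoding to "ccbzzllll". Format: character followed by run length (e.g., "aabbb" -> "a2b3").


Input: 'ccbzzllll'
Operation: identify consecutive runs
Runs: 'cc' -> c2, 'b' -> b1, 'zz' -> z2, 'llll' -> l4
Encoded: c2b1z2l4


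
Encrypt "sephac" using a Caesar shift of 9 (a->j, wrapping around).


Input: 'sephac', shift = 9
Operation: for each letter, (position + 9) mod 26
Mapping: 's'(18+9=27, 27 mod 26=1)->'b', 'e'(4+9=13)->'n', 'p'(15+9=24)->'y', 'h'(7+9=16)->'q', 'a'(0+9=9)->'j', 'c'(2+9=11)->'l'
Result: bnyqjl


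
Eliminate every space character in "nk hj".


Input string: 'nk hj'
Operation: remove all spaces
Words: 'nk', 'hj'
Join without spaces: nkhj


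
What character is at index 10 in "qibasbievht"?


Input string: 'qibasbievht'
Operation: get character at index 10
Index mapping: s[0]='q', s[1]='i', s[2]='b', s[3]='a', s[4]='s', s[5]='b', s[6]='i', s[7]='e', s[8]='v', s[9]='h', s[10]='t'
Result: 't'


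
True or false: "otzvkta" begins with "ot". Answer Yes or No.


Input string: 'otzvkta'
Prefix to check: 'ot'
First 2 characters of input: 'ot'
Match: True
Result: Yes


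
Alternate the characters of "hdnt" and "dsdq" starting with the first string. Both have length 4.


String 1: 'hdnt'
String 2: 'dsdq'
Operation: alternate characters
Pairs: 'h'+'d', 'd'+'s', 'n'+'d', 't'+'q'
Result: hddsndtq


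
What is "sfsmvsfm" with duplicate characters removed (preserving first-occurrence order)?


Input: 'sfsmvsfm'
Operation: keep first occurrence of each character
Scan: s[0]='s' new -> keep; s[1]='f' new -> keep; s[2]='s' seen -> skip; s[3]='m' new -> keep; s[4]='v' new -> keep; s[5]='s' seen -> skip; s[6]='f' seen -> skip; s[7]='m' seen -> skip
Result: sfmv


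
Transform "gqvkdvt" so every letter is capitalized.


Input string: 'gqvkdvt'
Operation: convert each letter to uppercase
Mapping: 'g'->'G', 'q'->'Q', 'v'->'V', 'k'->'K', 'd'->'D', 'v'->'V', 't'->'T'
Result: GQVKDVT


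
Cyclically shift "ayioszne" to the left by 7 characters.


Input: 'ayioszne', shift = 7
Operation: split at index 7 and swap parts
Front part s[0:7] = 'ayioszn'
Back part s[7:] = 'e'
Rotated = back + front = 'e' + 'ayioszn'
Result: eayioszn


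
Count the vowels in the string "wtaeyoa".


Input string: 'wtaeyoa'
Operation: count vowels (a, e, i, o, u)
Scan: s[0]='w', s[1]='t', s[2]='a' (vowel), s[3]='e' (vowel), s[4]='y', s[5]='o' (vowel), s[6]='a' (vowel)
Vowels found: 4
Result: 4


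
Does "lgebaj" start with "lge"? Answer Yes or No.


Input string: 'lgebaj'
Prefix to check: 'lge'
First 3 characters of input: 'lge'
Match: True
Result: Yes


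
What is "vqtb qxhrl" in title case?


Input string: 'vqtb qxhrl'
Operation: capitalize first letter of each word
Word transformations: 'vqtb'->'Vqtb', 'qxhrl'->'Qxhrl'
Result: Vqtb Qxhrl


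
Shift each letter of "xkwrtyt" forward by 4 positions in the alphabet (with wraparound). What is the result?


Input: 'xkwrtyt', shift = 4
Operation: for each letter, (position + 4) mod 26
Mapping: 'x'(23+4=27, 27 mod 26=1)->'b', 'k'(10+4=14)->'o', 'w'(22+4=26, 26 mod 26=0)->'a', 'r'(17+4=21)->'v', 't'(19+4=23)->'x', 'y'(24+4=28, 28 mod 26=2)->'c', 't'(19+4=23)->'x'
Result: boavxcx


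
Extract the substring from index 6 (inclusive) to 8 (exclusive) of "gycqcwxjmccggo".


Input string: 'gycqcwxjmccggo'
Operation: slice [6:8]
Extract characters: s[6]='x', s[7]='j'
Result: xj


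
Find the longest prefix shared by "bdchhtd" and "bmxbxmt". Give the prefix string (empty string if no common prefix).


String 1: 'bdchhtd'
String 2: 'bmxbxmt'
Compare position by position:
pos 0: 'b' vs 'b' match
pos 1: 'd' vs 'm' differ -> stop
Longest common prefix: "b" (length 1)


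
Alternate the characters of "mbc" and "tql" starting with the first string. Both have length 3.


String 1: 'mbc'
String 2: 'tql'
Operation: alternate characters
Pairs: 'm'+'t', 'b'+'q', 'c'+'l'
Result: mtbqcl


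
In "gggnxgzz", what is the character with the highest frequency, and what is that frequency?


Input: 'gggnxgzz'
Operation: tally each character
Counts: 'g':4, 'n':1, 'x':1, 'z':2
Maximum: 'g' appears 4 times


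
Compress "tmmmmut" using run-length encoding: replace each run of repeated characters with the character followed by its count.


Input: 'tmmmmut'
Operation: identify consecutive runs
Runs: 't' -> t1, 'mmmm' -> m4, 'u' -> u1, 't' -> t1
Encoded: t1m4u1t1


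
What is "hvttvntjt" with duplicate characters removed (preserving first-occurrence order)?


Input: 'hvttvntjt'
Operation: keep first occurrence of each character
Scan: s[0]='h' new -> keep; s[1]='v' new -> keep; s[2]='t' new -> keep; s[3]='t' seen -> skip; s[4]='v' seen -> skip; s[5]='n' new -> keep; s[6]='t' seen -> skip; s[7]='j' new -> keep; s[8]='t' seen -> skip
Result: hvtnj


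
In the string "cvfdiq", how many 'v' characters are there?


Input string: 'cvfdiq'
Target character: 'v'
Scan each position: s[1]='v'
Matches found at indices: 1
Total: 1


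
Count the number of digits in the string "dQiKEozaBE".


Input string: 'dQiKEozaBE'
Operation: count digit characters (0-9)
Scan: 'd', 'Q', 'i', 'K', 'E', 'o', 'z', 'a', 'B', 'E'
Digits found: 0
Result: 0


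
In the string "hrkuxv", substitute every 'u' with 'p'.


Input string: 'hrkuxv'
Operation: replace 'u' with 'p'
Positions of 'u': 3
After replacement: hrkpxv


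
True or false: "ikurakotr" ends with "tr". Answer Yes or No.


Input string: 'ikurakotr'
Suffix to check: 'tr'
Last 2 characters of input: 'tr'
Match: True
Result: Yes


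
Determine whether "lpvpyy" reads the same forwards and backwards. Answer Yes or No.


Input string: 'lpvpyy'
Reversed: 'yypvpl'
Compare pairs: s[0]='l' vs s[5]='y' (mismatch), s[1]='p' vs s[4]='y' (mismatch), s[2]='v' vs s[3]='p' (mismatch)
Palindrome: No


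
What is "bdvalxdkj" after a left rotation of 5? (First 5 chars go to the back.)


Input: 'bdvalxdkj', shift = 5
Operation: split at index 5 and swap parts
Front part s[0:5] = 'bdval'
Back part s[5:] = 'xdkj'
Rotated = back + front = 'xdkj' + 'bdval'
Result: xdkjbdval


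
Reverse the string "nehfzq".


Input string: 'nehfzq'
Operation: reverse character order
Original order: 'n' -> 'e' -> 'h' -> 'f' -> 'z' -> 'q'
Reversed order: 'q' -> 'z' -> 'f' -> 'h' -> 'e' -> 'n'
Result: qzfhen


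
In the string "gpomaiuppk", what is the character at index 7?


Input string: 'gpomaiuppk'
Operation: get character at index 7
Index mapping: s[0]='g', s[1]='p', s[2]='o', s[3]='m', s[4]='a', s[5]='i', s[6]='u', s[7]='p'
Result: 'p'


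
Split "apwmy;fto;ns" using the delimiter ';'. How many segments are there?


Input string: 'apwmy;fto;ns'
Delimiter: ';'
Split result: 'apwmy', 'fto', 'ns'
Number of parts: 3


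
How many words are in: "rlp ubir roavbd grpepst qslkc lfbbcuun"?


Input string: 'rlp ubir roavbd grpepst qslkc lfbbcuun'
Operation: split by spaces
Words found: 'rlp', 'ubir', 'roavbd', 'grpepst', 'qslkc', 'lfbbcuun'
Word count: 6


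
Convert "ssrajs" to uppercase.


Input string: 'ssrajs'
Operation: convert each letter to uppercase
Mapping: 's'->'S', 's'->'S', 'r'->'R', 'a'->'A', 'j'->'J', 's'->'S'
Result: SSRAJS


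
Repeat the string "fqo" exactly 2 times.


Input string: 'fqo'
Operation: repeat 2 times
Concatenation: 'fqo' + 'fqo'
Result: fqofqo


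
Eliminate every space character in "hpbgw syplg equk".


Input string: 'hpbgw syplg equk'
Operation: remove all spaces
Words: 'hpbgw', 'syplg', 'equk'
Join without spaces: hpbgwsyplgequk


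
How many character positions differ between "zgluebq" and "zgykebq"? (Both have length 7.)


String 1: 'zgluebq'
String 2: 'zgykebq'
Compare each position: pos 0: 'z'=='z', pos 1: 'g'=='g', pos 2: 'l'!='y', pos 3: 'u'!='k', pos 4: 'e'=='e', pos 5: 'b'=='b', pos 6: 'q'=='q'
Differing positions: 2
Hamming distance: 2


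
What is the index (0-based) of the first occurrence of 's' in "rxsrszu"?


Input string: 'rxsrszu'
Target: 's'
Scanning left to right: s[0]='r', s[1]='x', s[2]='s'
First match at index: 2


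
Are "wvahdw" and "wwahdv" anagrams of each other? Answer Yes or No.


String 1: 'wvahdw' -> sorted: 'adhvww'
String 2: 'wwahdv' -> sorted: 'adhvww'
Compare sorted forms: 'adhvww' == 'adhvww'
Anagram: Yes


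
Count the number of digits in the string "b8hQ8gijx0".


Input string: 'b8hQ8gijx0'
Operation: count digit characters (0-9)
Scan: 'b', '8'(digit), 'h', 'Q', '8'(digit), 'g', 'i', 'j', 'x', '0'(digit)
Digits found: 3
Result: 3


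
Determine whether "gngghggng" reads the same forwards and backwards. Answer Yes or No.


Input string: 'gngghggng'
Reversed: 'gngghggng'
Compare pairs: s[0]='g' vs s[8]='g' (match), s[1]='n' vs s[7]='n' (match), s[2]='g' vs s[6]='g' (match), s[3]='g' vs s[5]='g' (match)
Palindrome: Yes


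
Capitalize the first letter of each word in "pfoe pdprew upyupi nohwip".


Input string: 'pfoe pdprew upyupi nohwip'
Operation: capitalize first letter of each word
Word transformations: 'pfoe'->'Pfoe', 'pdprew'->'Pdprew', 'upyupi'->'Upyupi', 'nohwip'->'Nohwip'
Result: Pfoe Pdprew Upyupi Nohwip


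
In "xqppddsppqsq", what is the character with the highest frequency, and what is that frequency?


Input: 'xqppddsppqsq'
Operation: tally each character
Counts: 'd':2, 'p':4, 'q':3, 's':2, 'x':1
Maximum: 'p' appears 4 times


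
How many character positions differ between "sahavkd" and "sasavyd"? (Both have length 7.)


String 1: 'sahavkd'
String 2: 'sasavyd'
Compare each position: pos 0: 's'=='s', pos 1: 'a'=='a', pos 2: 'h'!='s', pos 3: 'a'=='a', pos 4: 'v'=='v', pos 5: 'k'!='y', pos 6: 'd'=='d'
Differing positions: 2
Hamming distance: 2


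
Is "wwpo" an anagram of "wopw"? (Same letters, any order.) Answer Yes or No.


String 1: 'wopw' -> sorted: 'opww'
String 2: 'wwpo' -> sorted: 'opww'
Compare sorted forms: 'opww' == 'opww'
Anagram: Yes


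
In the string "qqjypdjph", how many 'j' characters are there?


Input string: 'qqjypdjph'
Target character: 'j'
Scan each position: s[2]='j', s[6]='j'
Matches found at indices: 2, 6
Total: 2


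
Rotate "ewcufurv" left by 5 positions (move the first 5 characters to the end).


Input: 'ewcufurv', shift = 5
Operation: split at index 5 and swap parts
Front part s[0:5] = 'ewcuf'
Back part s[5:] = 'urv'
Rotated = back + front = 'urv' + 'ewcuf'
Result: urvewcuf


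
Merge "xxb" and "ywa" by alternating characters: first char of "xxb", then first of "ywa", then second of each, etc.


String 1: 'xxb'
String 2: 'ywa'
Operation: alternate characters
Pairs: 'x'+'y', 'x'+'w', 'b'+'a'
Result: xyxwba
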